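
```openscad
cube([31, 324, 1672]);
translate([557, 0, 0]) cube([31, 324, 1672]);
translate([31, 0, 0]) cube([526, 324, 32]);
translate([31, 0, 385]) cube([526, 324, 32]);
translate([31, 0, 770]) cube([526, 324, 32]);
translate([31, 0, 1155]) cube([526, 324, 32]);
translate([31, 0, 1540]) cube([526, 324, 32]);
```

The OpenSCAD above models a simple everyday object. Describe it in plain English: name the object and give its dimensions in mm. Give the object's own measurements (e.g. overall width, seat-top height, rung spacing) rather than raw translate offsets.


An open bookshelf. Two side panels, each 31 mm thick, 324 mm deep and 1672 mm tall, stand 588 mm apart (outside-to-outside). Between them sit 5 shelves, each 32 mm thick and 324 mm deep, spanning the full gap between the sides. The bottom shelf rests on the floor (its underside at z = 0) and the clear gap between one shelf's top and the next shelf's underside is 353 mm.


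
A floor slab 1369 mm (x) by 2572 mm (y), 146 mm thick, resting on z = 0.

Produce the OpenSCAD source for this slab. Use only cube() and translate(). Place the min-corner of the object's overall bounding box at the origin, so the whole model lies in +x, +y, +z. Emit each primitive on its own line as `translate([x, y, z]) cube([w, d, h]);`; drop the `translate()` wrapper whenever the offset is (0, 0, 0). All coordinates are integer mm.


cube([1369, 2572, 146]);


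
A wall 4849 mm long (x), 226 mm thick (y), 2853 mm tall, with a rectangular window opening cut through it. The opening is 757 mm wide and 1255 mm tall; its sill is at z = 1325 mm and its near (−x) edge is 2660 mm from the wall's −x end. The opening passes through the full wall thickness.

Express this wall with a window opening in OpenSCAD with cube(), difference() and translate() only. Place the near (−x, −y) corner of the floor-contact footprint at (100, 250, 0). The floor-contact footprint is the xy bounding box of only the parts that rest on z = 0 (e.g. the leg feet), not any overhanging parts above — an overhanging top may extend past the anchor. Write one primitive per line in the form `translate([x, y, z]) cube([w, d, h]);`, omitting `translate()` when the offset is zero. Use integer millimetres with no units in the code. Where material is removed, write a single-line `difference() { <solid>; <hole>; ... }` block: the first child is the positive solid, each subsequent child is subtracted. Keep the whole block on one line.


difference() { translate([100, 250, 0]) cube([4849, 226, 2853]); translate([2760, 250, 1325]) cube([757, 226, 1255]); }


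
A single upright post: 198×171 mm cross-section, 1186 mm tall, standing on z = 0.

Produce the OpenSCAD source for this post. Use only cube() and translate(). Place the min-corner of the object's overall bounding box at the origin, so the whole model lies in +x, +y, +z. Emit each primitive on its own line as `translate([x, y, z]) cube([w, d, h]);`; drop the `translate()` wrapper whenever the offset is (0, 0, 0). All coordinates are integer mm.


cube([198, 171, 1186]);


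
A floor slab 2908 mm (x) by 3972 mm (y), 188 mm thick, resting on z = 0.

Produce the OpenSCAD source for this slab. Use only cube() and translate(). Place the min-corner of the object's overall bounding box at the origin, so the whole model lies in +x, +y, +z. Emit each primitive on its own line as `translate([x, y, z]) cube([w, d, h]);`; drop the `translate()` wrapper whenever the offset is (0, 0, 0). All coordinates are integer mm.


cube([2908, 3972, 188]);


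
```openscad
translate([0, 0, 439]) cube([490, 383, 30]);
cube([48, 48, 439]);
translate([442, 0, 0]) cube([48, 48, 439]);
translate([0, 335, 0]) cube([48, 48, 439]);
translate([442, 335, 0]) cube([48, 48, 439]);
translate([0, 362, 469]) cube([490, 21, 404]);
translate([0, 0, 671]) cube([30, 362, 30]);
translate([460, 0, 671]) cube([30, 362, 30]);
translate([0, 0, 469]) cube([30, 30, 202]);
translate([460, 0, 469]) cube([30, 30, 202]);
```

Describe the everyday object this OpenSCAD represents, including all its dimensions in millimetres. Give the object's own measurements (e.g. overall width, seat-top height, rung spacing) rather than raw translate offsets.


A chair. The seat is a 490×383×30 mm slab with its top at z = 469 mm, on four 48×48 mm corner legs (flush with the seat edges, standing on z = 0). A flat backrest 21 mm thick, 404 mm tall, spans the full seat width and rises from the seat top along its +y edge, rear face flush with the rear of the seat. Two armrests of 30×30 mm section run along each side from the seat's front edge to the front of the backrest, top faces 232 mm above the seat top and outer faces flush with the seat's x-edges; a 30×30 mm post under the front of each armrest stands on the seat at the front corner.


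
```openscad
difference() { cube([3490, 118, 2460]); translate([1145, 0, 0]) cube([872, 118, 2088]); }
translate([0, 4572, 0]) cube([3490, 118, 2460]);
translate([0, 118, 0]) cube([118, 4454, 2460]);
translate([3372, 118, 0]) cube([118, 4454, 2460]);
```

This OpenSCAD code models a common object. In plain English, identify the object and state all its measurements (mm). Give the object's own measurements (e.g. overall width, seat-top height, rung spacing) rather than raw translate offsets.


A single room: four walls, each 2460 mm tall and 118 mm thick, enclosing an outside footprint 3490×4690 mm (x × y), no floor or roof. The front and back walls (−y and +y sides) run the full x-width; the side walls fit between their inner faces. A door opening 872 mm wide and 2088 mm tall is cut through the front wall from the floor up, its −x edge 1145 mm from the wall's −x end.


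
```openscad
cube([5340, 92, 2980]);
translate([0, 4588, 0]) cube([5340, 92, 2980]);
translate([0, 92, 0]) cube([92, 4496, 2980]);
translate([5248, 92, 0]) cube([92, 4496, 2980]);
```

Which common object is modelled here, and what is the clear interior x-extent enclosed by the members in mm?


A house (or room) frame. The interior width is 5156 mm.

Four 2980 mm walls enclosing a rectangle with no floor or roof — a room or house frame. Outside width is 5340 mm and wall thickness is 92 mm, so the interior width is 5340 − 2 × 92 = 5156 mm.


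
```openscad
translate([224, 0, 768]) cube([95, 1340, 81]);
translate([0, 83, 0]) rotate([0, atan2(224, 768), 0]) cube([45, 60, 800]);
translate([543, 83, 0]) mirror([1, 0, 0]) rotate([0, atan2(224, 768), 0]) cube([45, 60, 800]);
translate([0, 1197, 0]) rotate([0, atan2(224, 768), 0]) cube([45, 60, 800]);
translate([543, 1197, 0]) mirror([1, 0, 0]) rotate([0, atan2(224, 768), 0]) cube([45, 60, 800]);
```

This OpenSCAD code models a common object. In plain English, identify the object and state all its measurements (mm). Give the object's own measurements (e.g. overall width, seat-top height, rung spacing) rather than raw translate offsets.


A sawhorse. A 95×1340×81 mm beam (x, y, z) sits on two A-frame leg pairs. Each pair is two raked legs of 45×60 mm section (60 mm along y) splaying symmetrically in x. Each leg rises 768 mm vertically over 224 mm of horizontal reach and is 800 mm long along its own axis. Every leg's outer bottom edge rests on the floor and its outer top edge meets a bottom edge of the beam — the left legs (tilting toward +x) meet the beam's −x bottom edge, the right legs (their mirror images, tilting toward −x) meet its +x bottom edge — so the leg tops tuck under the beam, the beam's underside is 768 mm above the floor, and the feet are 543 mm apart outside-to-outside with the beam centred between them. The two leg pairs are set in 83 mm from either end of the beam.


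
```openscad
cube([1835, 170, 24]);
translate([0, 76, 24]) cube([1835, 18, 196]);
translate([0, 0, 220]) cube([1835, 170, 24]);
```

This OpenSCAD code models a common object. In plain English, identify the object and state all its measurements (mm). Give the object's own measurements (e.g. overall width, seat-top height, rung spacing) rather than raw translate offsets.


An I-beam lying along x, 1835 mm long. Overall section height 244 mm. Two flanges 170 mm wide (y) and 24 mm thick, one on the floor and one at the top; a web 18 mm thick runs between them, centred on the flange width.


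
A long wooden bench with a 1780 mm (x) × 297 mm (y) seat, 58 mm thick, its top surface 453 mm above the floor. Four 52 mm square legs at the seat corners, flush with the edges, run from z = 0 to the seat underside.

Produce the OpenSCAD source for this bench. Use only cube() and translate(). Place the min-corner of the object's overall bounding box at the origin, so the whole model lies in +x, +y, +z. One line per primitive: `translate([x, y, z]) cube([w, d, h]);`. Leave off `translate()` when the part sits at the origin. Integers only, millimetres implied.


translate([0, 0, 395]) cube([1780, 297, 58]);
cube([52, 52, 395]);
translate([0, 245, 0]) cube([52, 52, 395]);
translate([1728, 0, 0]) cube([52, 52, 395]);
translate([1728, 245, 0]) cube([52, 52, 395]);


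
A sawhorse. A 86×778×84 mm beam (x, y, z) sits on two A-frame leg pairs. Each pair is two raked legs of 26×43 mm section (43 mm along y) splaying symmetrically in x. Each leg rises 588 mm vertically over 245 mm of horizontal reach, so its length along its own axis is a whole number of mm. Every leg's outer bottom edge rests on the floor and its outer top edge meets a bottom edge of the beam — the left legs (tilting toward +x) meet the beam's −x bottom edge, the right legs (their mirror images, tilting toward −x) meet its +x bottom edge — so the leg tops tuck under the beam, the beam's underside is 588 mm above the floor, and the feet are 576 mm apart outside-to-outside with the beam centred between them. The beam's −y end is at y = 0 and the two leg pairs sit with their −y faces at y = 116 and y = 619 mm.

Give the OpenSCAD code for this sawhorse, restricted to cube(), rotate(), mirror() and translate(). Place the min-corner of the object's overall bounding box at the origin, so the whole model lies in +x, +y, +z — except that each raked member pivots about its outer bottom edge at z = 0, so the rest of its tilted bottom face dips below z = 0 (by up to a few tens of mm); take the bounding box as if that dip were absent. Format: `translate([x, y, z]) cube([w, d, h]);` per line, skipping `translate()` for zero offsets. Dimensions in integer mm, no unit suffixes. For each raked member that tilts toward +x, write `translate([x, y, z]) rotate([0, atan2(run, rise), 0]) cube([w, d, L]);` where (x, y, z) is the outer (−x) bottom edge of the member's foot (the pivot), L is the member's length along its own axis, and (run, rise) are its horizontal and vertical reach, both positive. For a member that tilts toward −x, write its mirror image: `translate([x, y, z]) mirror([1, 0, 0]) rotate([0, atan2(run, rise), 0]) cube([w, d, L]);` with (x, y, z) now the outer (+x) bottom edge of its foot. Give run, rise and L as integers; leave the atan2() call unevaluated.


translate([245, 0, 588]) cube([86, 778, 84]);
translate([0, 116, 0]) rotate([0, atan2(245, 588), 0]) cube([26, 43, 637]);
translate([576, 116, 0]) mirror([1, 0, 0]) rotate([0, atan2(245, 588), 0]) cube([26, 43, 637]);
translate([0, 619, 0]) rotate([0, atan2(245, 588), 0]) cube([26, 43, 637]);
translate([576, 619, 0]) mirror([1, 0, 0]) rotate([0, atan2(245, 588), 0]) cube([26, 43, 637]);


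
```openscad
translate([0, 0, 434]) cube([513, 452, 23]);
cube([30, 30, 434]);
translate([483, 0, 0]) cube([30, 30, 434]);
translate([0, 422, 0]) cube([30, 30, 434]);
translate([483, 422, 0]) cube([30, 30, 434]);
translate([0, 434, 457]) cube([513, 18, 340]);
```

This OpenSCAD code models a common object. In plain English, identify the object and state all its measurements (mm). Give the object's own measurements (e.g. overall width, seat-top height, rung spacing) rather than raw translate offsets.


A chair. The seat is a 513×452×23 mm slab with its top at z = 457 mm, on four 30×30 mm corner legs (flush with the seat edges, standing on z = 0). A flat backrest 18 mm thick, 340 mm tall, spans the full seat width and rises from the seat top along its +y edge, rear face flush with the rear of the seat.


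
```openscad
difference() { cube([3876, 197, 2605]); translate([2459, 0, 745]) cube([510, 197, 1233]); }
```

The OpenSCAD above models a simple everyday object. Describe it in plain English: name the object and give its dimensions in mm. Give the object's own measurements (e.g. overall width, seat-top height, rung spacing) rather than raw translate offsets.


A wall 3876 mm long (x), 197 mm thick (y), 2605 mm tall, with a rectangular window opening cut through it. The opening is 510 mm wide and 1233 mm tall; its sill is at z = 745 mm and its near (−x) edge is 2459 mm from the wall's −x end. The opening passes through the full wall thickness.


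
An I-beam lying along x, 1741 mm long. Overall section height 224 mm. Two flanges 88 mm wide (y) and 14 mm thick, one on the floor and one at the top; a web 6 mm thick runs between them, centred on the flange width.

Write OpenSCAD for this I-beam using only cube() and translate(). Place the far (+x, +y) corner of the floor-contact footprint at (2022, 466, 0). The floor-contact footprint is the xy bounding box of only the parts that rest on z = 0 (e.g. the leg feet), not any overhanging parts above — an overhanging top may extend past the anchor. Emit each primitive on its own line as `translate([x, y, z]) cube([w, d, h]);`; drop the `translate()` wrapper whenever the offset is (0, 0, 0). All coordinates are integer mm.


translate([281, 378, 0]) cube([1741, 88, 14]);
translate([281, 419, 14]) cube([1741, 6, 196]);
translate([281, 378, 210]) cube([1741, 88, 14]);


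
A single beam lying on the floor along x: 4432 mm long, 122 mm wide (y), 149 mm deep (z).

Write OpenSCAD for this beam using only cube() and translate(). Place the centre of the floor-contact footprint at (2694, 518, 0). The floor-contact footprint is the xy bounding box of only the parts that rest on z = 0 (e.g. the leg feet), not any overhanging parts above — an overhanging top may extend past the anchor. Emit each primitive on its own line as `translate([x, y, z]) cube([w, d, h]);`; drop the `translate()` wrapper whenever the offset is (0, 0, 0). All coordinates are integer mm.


translate([478, 457, 0]) cube([4432, 122, 149]);


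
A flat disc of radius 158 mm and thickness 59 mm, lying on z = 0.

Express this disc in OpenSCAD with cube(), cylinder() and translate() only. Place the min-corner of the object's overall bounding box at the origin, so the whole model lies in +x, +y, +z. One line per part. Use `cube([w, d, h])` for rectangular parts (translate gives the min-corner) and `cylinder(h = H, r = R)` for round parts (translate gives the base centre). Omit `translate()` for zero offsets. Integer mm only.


translate([158, 158, 0]) cylinder(h = 59, r = 158);


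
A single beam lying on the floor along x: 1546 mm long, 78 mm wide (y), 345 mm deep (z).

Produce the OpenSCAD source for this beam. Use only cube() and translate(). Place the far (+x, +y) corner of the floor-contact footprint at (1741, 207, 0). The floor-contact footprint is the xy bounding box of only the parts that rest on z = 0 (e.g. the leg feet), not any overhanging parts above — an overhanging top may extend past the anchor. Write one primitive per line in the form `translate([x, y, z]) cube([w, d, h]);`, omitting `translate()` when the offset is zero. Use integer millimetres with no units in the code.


translate([195, 129, 0]) cube([1546, 78, 345]);


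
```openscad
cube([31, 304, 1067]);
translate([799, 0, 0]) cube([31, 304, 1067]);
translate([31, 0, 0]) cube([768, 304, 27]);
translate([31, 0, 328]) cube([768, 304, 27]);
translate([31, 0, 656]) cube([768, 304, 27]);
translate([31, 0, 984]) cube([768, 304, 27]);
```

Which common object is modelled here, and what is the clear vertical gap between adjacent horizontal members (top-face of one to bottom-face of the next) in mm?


A bookshelf. The clear shelf gap is 301 mm.

Two tall side panels with 4 horizontal boards between them — a bookshelf. The first two shelf undersides are at z = 0 and z = 328; with shelf thickness 27, the clear gap is 328 − 0 − 27 = 301 mm.


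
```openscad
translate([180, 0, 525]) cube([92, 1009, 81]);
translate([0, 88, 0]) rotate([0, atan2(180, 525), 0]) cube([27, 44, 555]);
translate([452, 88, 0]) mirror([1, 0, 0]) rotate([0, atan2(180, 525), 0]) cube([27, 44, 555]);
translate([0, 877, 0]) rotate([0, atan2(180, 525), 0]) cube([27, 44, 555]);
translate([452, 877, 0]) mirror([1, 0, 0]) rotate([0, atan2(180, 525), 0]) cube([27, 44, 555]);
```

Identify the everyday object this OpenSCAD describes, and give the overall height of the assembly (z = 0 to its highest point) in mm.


A sawhorse. The overall height is 606 mm.

A beam across two mirrored pairs of raked legs — a sawhorse. The beam's underside is at z = 525 (matching the legs' vertical rise in atan2(180, 525)) and the beam is 81 mm tall, so its top is at 525 + 81 = 606 mm. The raked legs top out at the beam's underside, so that is the highest point.


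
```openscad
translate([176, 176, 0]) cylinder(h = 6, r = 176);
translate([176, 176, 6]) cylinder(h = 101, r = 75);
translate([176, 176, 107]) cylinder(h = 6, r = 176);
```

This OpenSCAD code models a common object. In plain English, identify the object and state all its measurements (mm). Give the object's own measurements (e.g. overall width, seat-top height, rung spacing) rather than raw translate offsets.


A spool: two coaxial disc flanges of radius 176 mm and thickness 6 mm, joined by a core cylinder of radius 75 mm and height 101 mm. The lower flange rests on z = 0 and the three cylinders share a vertical axis.


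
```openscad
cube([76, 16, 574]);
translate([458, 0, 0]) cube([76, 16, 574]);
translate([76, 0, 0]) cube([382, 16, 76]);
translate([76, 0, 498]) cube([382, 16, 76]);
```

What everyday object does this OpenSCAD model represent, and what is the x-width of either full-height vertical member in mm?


A picture frame. The border width is 76 mm.

Four thin pieces enclosing a rectangular opening — a picture frame. The two full-height stiles are 574 mm tall; the top rail sits at z = 498 and is 76 mm tall, so the border above the opening is 574 − 498 = 76 mm, matching the stile x-width.


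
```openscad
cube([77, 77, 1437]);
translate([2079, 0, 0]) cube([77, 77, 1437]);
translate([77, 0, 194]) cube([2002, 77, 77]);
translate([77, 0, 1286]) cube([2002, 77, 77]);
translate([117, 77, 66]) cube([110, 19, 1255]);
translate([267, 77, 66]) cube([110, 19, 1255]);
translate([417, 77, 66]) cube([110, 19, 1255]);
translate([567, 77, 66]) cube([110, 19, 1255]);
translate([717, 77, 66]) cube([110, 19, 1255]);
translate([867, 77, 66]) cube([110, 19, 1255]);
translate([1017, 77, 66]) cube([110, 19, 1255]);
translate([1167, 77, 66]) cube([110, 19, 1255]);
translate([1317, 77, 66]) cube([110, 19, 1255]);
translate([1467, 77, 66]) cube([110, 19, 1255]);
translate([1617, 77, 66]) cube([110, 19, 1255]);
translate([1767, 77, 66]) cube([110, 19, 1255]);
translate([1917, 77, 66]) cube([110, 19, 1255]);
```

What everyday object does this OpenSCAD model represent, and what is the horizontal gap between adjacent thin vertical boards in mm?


A fence section. The picket gap is 40 mm.

Two posts, two rails, 13 pickets — a fence section. Span 2002 mm holds 13 pickets of 110 mm with 14 equal gaps: ⌊(2002 − 13·110) / 14⌋ = 40 mm.


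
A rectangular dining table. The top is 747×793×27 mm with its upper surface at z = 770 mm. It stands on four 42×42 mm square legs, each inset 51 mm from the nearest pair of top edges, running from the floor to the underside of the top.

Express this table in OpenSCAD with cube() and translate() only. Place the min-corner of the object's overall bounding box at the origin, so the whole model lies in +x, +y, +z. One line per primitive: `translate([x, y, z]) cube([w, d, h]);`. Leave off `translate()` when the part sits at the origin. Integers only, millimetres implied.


// leg_h = 770 - 27 = 743
translate([0, 0, 743]) cube([747, 793, 27]);
translate([51, 51, 0]) cube([42, 42, 743]);
translate([654, 51, 0]) cube([42, 42, 743]);
translate([51, 700, 0]) cube([42, 42, 743]);
translate([654, 700, 0]) cube([42, 42, 743]);


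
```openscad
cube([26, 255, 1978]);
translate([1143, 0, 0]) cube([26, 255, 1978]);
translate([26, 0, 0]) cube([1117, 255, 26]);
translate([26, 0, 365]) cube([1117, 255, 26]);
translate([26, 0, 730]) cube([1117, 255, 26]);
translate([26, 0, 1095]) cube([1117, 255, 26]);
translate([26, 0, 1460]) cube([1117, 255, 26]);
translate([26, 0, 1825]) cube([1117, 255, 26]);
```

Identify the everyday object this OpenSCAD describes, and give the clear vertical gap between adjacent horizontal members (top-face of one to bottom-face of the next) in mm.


A bookshelf. The clear shelf gap is 339 mm.

Two tall side panels with 6 horizontal boards between them — a bookshelf. The first two shelf undersides are at z = 0 and z = 365; with shelf thickness 26, the clear gap is 365 − 0 − 26 = 339 mm.


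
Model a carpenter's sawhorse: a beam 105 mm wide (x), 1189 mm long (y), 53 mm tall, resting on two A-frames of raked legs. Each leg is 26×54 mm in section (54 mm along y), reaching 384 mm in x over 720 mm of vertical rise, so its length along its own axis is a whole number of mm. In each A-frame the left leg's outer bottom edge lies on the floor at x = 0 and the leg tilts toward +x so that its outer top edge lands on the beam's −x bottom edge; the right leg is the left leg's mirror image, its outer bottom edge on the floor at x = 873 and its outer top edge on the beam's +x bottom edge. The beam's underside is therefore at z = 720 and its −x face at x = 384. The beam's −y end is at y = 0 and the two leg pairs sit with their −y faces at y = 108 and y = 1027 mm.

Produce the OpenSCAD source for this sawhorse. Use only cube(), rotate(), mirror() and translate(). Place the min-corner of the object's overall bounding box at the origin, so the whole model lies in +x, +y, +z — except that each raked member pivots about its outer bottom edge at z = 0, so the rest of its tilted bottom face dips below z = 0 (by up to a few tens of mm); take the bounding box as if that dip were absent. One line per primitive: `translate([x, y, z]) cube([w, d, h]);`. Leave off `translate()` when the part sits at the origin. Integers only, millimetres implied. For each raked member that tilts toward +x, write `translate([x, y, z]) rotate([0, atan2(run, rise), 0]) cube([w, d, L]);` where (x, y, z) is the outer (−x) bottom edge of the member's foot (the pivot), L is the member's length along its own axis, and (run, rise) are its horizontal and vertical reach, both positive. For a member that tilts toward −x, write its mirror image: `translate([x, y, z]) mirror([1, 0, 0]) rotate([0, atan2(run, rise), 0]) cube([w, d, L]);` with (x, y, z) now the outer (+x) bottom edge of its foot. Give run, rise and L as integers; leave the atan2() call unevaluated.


translate([384, 0, 720]) cube([105, 1189, 53]);
translate([0, 108, 0]) rotate([0, atan2(384, 720), 0]) cube([26, 54, 816]);
translate([873, 108, 0]) mirror([1, 0, 0]) rotate([0, atan2(384, 720), 0]) cube([26, 54, 816]);
translate([0, 1027, 0]) rotate([0, atan2(384, 720), 0]) cube([26, 54, 816]);
translate([873, 1027, 0]) mirror([1, 0, 0]) rotate([0, atan2(384, 720), 0]) cube([26, 54, 816]);


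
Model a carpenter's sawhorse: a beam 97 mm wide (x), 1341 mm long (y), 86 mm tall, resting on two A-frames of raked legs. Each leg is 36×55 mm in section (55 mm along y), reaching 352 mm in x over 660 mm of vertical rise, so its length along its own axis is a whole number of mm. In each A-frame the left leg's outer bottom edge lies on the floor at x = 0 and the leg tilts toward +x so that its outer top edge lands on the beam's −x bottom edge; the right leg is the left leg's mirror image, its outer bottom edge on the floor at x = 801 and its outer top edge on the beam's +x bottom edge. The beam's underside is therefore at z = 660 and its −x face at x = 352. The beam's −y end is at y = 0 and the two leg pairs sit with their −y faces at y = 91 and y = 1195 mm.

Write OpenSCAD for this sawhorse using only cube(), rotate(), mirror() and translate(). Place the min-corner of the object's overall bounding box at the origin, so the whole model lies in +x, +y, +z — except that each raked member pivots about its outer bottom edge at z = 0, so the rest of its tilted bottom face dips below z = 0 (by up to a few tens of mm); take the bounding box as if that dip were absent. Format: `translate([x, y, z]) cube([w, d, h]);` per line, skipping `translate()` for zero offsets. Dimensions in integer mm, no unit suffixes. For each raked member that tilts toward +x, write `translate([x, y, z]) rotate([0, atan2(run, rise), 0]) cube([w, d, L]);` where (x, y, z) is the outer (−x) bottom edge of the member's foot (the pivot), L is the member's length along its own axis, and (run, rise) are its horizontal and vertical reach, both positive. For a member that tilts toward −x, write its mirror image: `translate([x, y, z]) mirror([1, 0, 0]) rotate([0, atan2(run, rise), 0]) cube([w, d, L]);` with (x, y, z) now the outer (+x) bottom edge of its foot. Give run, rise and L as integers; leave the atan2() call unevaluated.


// leg length = √(352² + 660²) = 748
// right-leg outer foot x = 2·352 + 97 = 801
// beam min-corner = (352, 0, 660)
translate([352, 0, 660]) cube([97, 1341, 86]);
translate([0, 91, 0]) rotate([0, atan2(352, 660), 0]) cube([36, 55, 748]);
translate([801, 91, 0]) mirror([1, 0, 0]) rotate([0, atan2(352, 660), 0]) cube([36, 55, 748]);
translate([0, 1195, 0]) rotate([0, atan2(352, 660), 0]) cube([36, 55, 748]);
translate([801, 1195, 0]) mirror([1, 0, 0]) rotate([0, atan2(352, 660), 0]) cube([36, 55, 748]);


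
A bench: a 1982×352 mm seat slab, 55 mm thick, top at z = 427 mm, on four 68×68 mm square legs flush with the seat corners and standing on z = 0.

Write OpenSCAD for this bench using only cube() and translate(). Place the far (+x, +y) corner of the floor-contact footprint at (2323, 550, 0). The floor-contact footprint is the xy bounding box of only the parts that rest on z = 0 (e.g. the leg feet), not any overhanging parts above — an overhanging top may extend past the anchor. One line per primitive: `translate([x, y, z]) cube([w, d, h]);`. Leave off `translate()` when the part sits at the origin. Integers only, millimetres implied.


translate([341, 198, 372]) cube([1982, 352, 55]);
translate([341, 198, 0]) cube([68, 68, 372]);
translate([341, 482, 0]) cube([68, 68, 372]);
translate([2255, 198, 0]) cube([68, 68, 372]);
translate([2255, 482, 0]) cube([68, 68, 372]);


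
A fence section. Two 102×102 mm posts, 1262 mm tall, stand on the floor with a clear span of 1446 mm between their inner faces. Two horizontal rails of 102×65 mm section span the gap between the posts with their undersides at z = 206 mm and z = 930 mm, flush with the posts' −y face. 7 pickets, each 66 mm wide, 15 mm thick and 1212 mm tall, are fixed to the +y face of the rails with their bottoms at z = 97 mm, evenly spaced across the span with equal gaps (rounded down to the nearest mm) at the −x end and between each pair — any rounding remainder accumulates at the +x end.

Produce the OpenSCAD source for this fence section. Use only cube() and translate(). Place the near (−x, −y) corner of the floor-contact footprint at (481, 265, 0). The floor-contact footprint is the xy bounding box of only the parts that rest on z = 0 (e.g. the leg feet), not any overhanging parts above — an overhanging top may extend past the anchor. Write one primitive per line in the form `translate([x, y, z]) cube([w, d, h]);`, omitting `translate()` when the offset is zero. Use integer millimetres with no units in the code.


translate([481, 265, 0]) cube([102, 102, 1262]);
translate([2029, 265, 0]) cube([102, 102, 1262]);
translate([583, 265, 206]) cube([1446, 102, 65]);
translate([583, 265, 930]) cube([1446, 102, 65]);
translate([706, 367, 97]) cube([66, 15, 1212]);
translate([895, 367, 97]) cube([66, 15, 1212]);
translate([1084, 367, 97]) cube([66, 15, 1212]);
translate([1273, 367, 97]) cube([66, 15, 1212]);
translate([1462, 367, 97]) cube([66, 15, 1212]);
translate([1651, 367, 97]) cube([66, 15, 1212]);
translate([1840, 367, 97]) cube([66, 15, 1212]);


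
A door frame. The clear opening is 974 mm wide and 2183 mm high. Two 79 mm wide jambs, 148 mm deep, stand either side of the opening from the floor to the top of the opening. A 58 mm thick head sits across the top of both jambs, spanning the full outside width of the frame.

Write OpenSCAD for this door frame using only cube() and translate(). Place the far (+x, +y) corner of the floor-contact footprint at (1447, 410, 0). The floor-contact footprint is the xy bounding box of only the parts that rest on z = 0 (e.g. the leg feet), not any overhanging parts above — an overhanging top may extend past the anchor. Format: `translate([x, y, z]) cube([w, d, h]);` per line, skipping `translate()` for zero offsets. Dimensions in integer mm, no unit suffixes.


translate([315, 262, 0]) cube([79, 148, 2183]);
translate([1368, 262, 0]) cube([79, 148, 2183]);
translate([315, 262, 2183]) cube([1132, 148, 58]);


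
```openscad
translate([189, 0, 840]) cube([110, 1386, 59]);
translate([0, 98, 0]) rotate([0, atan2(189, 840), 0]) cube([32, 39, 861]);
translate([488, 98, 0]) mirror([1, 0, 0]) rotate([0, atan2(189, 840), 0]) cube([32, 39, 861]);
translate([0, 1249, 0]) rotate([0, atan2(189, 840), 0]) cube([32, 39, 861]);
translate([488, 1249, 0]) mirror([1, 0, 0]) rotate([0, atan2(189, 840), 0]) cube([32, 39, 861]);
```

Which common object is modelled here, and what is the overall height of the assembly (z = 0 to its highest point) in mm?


A sawhorse. The overall height is 899 mm.

A beam across two mirrored pairs of raked legs — a sawhorse. The beam's underside is at z = 840 (matching the legs' vertical rise in atan2(189, 840)) and the beam is 59 mm tall, so its top is at 840 + 59 = 899 mm. The raked legs top out at the beam's underside, so that is the highest point.


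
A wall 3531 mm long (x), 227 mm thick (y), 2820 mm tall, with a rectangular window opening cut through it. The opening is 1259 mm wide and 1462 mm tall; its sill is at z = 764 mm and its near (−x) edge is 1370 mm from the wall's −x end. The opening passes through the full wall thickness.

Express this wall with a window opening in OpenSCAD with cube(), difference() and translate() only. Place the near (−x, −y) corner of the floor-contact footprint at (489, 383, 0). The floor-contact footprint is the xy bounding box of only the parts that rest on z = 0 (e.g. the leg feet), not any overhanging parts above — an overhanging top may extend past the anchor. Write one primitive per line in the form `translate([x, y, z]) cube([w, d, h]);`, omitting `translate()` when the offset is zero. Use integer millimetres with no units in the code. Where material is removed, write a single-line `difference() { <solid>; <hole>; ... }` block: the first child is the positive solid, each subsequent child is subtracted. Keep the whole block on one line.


difference() { translate([489, 383, 0]) cube([3531, 227, 2820]); translate([1859, 383, 764]) cube([1259, 227, 1462]); }


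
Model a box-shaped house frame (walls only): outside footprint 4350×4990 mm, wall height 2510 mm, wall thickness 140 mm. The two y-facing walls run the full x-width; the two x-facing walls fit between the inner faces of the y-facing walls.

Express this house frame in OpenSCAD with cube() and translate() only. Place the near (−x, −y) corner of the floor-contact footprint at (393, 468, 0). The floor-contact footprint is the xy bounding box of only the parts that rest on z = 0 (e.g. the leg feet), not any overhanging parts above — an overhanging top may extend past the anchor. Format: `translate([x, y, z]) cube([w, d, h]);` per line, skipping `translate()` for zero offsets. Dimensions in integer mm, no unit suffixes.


translate([393, 468, 0]) cube([4350, 140, 2510]);
translate([393, 5318, 0]) cube([4350, 140, 2510]);
translate([393, 608, 0]) cube([140, 4710, 2510]);
translate([4603, 608, 0]) cube([140, 4710, 2510]);


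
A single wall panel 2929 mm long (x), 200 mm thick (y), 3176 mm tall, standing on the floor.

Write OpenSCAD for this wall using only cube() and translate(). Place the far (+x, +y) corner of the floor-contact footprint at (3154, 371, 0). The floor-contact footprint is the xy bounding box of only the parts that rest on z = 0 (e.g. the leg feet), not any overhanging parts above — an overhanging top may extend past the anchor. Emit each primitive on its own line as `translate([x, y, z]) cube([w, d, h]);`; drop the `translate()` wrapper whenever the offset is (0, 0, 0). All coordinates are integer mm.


translate([225, 171, 0]) cube([2929, 200, 3176]);


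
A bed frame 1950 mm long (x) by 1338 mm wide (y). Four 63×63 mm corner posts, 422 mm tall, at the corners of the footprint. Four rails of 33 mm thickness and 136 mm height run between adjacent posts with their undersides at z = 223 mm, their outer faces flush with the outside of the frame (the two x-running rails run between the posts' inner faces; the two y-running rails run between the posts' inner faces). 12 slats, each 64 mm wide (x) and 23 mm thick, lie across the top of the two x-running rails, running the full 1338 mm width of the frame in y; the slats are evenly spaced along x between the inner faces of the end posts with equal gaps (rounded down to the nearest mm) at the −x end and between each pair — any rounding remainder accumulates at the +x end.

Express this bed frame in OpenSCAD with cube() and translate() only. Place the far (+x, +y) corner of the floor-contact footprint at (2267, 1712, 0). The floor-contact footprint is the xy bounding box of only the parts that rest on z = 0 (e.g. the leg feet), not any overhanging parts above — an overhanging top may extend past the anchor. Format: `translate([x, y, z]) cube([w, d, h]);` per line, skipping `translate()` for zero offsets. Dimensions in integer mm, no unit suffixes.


translate([317, 374, 0]) cube([63, 63, 422]);
translate([317, 1649, 0]) cube([63, 63, 422]);
translate([2204, 374, 0]) cube([63, 63, 422]);
translate([2204, 1649, 0]) cube([63, 63, 422]);
translate([380, 374, 223]) cube([1824, 33, 136]);
translate([380, 1679, 223]) cube([1824, 33, 136]);
translate([317, 437, 223]) cube([33, 1212, 136]);
translate([2234, 437, 223]) cube([33, 1212, 136]);
translate([461, 374, 359]) cube([64, 1338, 23]);
translate([606, 374, 359]) cube([64, 1338, 23]);
translate([751, 374, 359]) cube([64, 1338, 23]);
translate([896, 374, 359]) cube([64, 1338, 23]);
translate([1041, 374, 359]) cube([64, 1338, 23]);
translate([1186, 374, 359]) cube([64, 1338, 23]);
translate([1331, 374, 359]) cube([64, 1338, 23]);
translate([1476, 374, 359]) cube([64, 1338, 23]);
translate([1621, 374, 359]) cube([64, 1338, 23]);
translate([1766, 374, 359]) cube([64, 1338, 23]);
translate([1911, 374, 359]) cube([64, 1338, 23]);
translate([2056, 374, 359]) cube([64, 1338, 23]);


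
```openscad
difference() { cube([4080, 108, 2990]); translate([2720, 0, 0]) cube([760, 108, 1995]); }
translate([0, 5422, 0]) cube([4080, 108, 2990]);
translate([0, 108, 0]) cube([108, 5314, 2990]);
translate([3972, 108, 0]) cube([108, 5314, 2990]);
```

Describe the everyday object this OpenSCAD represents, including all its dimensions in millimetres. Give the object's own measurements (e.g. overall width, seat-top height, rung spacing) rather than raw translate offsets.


A single room: four walls, each 2990 mm tall and 108 mm thick, enclosing an outside footprint 4080×5530 mm (x × y), no floor or roof. The front and back walls (−y and +y sides) run the full x-width; the side walls fit between their inner faces. A door opening 760 mm wide and 1995 mm tall is cut through the front wall from the floor up, its −x edge 2720 mm from the wall's −x end.


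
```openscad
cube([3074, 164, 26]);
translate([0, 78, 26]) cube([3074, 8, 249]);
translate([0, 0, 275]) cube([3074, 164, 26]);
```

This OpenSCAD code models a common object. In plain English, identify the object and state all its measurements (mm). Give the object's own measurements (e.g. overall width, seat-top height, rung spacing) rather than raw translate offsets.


An I-beam lying along x, 3074 mm long. Overall section height 301 mm. Two flanges 164 mm wide (y) and 26 mm thick, one on the floor and one at the top; a web 8 mm thick runs between them, centred on the flange width.


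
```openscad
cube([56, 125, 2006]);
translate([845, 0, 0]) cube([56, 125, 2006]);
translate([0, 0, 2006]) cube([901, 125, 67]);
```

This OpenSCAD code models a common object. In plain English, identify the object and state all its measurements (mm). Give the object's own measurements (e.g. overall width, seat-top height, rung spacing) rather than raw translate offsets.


A door frame. The clear opening is 789 mm wide and 2006 mm high. Two 56 mm wide jambs, 125 mm deep, stand either side of the opening from the floor to the top of the opening. A 67 mm thick head sits across the top of both jambs, spanning the full outside width of the frame.


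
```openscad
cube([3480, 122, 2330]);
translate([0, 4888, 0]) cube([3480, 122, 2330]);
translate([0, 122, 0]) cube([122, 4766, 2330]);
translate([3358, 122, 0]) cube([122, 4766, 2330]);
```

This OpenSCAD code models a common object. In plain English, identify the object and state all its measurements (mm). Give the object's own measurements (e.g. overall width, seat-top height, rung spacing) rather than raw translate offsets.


The wall frame of a small rectangular building: four walls, each 2330 mm tall and 122 mm thick, enclosing a footprint 3480 mm (x) by 5010 mm (y) outside-to-outside, with no floor or roof. The front and back walls (the −y and +y sides) span the full width; the two side walls fit between them.


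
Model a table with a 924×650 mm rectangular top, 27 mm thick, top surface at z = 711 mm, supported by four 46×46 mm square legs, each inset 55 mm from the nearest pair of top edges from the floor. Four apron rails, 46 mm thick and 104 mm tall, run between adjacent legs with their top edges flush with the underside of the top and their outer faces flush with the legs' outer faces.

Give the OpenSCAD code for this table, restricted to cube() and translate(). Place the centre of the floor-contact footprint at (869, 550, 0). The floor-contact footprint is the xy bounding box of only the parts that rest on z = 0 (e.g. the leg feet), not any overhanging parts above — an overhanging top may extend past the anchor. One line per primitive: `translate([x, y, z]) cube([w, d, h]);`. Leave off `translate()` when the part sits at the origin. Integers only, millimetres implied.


translate([407, 225, 684]) cube([924, 650, 27]);
translate([462, 280, 0]) cube([46, 46, 684]);
translate([1230, 280, 0]) cube([46, 46, 684]);
translate([462, 774, 0]) cube([46, 46, 684]);
translate([1230, 774, 0]) cube([46, 46, 684]);
translate([508, 280, 580]) cube([722, 46, 104]);
translate([508, 774, 580]) cube([722, 46, 104]);
translate([462, 326, 580]) cube([46, 448, 104]);
translate([1230, 326, 580]) cube([46, 448, 104]);


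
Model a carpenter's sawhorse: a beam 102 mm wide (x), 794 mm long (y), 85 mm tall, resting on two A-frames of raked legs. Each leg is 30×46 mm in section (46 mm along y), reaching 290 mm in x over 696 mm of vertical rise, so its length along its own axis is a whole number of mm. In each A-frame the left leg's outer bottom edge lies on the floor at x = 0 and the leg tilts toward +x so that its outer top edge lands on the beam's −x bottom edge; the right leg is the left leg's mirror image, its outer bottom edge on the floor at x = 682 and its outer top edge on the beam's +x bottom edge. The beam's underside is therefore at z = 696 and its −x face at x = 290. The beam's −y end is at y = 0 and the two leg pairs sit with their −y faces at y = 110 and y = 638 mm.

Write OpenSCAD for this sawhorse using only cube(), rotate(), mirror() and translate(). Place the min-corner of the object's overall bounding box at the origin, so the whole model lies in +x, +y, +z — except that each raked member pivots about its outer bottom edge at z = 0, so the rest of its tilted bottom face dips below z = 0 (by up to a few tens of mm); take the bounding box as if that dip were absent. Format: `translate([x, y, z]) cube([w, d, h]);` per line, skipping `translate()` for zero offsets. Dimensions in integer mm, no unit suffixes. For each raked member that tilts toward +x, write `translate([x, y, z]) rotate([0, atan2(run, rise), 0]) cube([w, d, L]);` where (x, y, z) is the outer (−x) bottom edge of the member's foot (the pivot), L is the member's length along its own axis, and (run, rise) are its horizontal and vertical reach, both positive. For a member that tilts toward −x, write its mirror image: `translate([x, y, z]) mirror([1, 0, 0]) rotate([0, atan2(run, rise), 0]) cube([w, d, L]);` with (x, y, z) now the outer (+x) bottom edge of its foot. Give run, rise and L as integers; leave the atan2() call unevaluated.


// leg length = √(290² + 696²) = 754
// right-leg outer foot x = 2·290 + 102 = 682
// beam min-corner = (290, 0, 696)
translate([290, 0, 696]) cube([102, 794, 85]);
translate([0, 110, 0]) rotate([0, atan2(290, 696), 0]) cube([30, 46, 754]);
translate([682, 110, 0]) mirror([1, 0, 0]) rotate([0, atan2(290, 696), 0]) cube([30, 46, 754]);
translate([0, 638, 0]) rotate([0, atan2(290, 696), 0]) cube([30, 46, 754]);
translate([682, 638, 0]) mirror([1, 0, 0]) rotate([0, atan2(290, 696), 0]) cube([30, 46, 754]);
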